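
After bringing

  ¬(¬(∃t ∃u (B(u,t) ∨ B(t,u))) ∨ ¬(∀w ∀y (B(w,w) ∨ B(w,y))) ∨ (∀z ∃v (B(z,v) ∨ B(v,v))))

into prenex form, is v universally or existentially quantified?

Drive negations inward (¬∀x A ≡ ∃x ¬A, ¬∃x A ≡ ∀x ¬A, De Morgan for ∧/∨):
  (∃t ∃u (B(u,t) ∨ B(t,u))) ∧ (∀w ∀y (B(w,w) ∨ B(w,y))) ∧ (∃z ∀v (¬B(z,v) ∧ ¬B(v,v)))
Finally move all quantifiers to the prefix:
  ∃t ∃u ∀w ∀y ∃z ∀v ((B(u,t) ∨ B(t,u)) ∧ (B(w,w) ∨ B(w,y)) ∧ ¬B(z,v) ∧ ¬B(v,v))
The quantifier ∃v sits under an odd number of negations, so it flips to ∀v.

universal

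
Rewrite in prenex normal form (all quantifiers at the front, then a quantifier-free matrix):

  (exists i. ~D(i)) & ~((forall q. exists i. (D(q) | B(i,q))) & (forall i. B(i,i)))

Drive negations inward (¬∀x A ≡ ∃x ¬A, ¬∃x A ≡ ∀x ¬A, De Morgan for ∧/∨):
  (exists i. ~D(i)) & ((exists q. forall i. (~D(q) & ~B(i,q))) | (exists i. ~B(i,i)))
Rename bound variables to avoid capture: i↦u1, i↦p.
  (exists i. ~D(i)) & ((exists q. forall u1. (~D(q) & ~B(u1,q))) | (exists p. ~B(p,p)))
Extract every quantifier outward, since the variables are now distinct and don't occur free across branches:
  exists i. exists q. forall u1. exists p. (~D(i) & (~D(q) & ~B(u1,q) | ~B(p,p)))

exists i. exists q. forall u1. exists p. (~D(i) & (~D(q) & ~B(u1,q) | ~B(p,p)))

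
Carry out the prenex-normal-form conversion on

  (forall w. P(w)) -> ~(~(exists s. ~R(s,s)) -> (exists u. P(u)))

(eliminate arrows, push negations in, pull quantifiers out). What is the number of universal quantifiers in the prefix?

2

Eliminate → and ↔ using ¬ and ∨.
  ~(forall w. P(w)) | ~(~~(exists s. ~R(s,s)) | (exists u. P(u)))
Drive negations inward (¬∀x A ≡ ∃x ¬A, ¬∃x A ≡ ∀x ¬A, De Morgan for ∧/∨):
  (exists w. ~P(w)) | (forall s. R(s,s)) & (forall u. ~P(u))
Pull the quantifiers to the front (each side's bound variable is not free in the other side):
  exists w. forall s. forall u. (~P(w) | R(s,s) & ~P(u))
The prefix is exists w forall s forall u: 2 universal, 1 existential.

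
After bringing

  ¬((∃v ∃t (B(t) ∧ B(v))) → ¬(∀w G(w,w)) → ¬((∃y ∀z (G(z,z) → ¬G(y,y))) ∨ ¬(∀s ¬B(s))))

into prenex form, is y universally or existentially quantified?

Rewrite implications/biconditionals: A → B as ¬A ∨ B.
  ¬(¬(∃v ∃t (B(t) ∧ B(v))) ∨ ¬¬(∀w G(w,w)) ∨ ¬((∃y ∀z (¬G(z,z) ∨ ¬G(y,y))) ∨ ¬(∀s ¬B(s))))
Move each ¬ inward, flipping quantifiers it crosses:
  (∃v ∃t (B(t) ∧ B(v))) ∧ (∃w ¬G(w,w)) ∧ ((∃y ∀z (¬G(z,z) ∨ ¬G(y,y))) ∨ (∃s B(s)))
Pull the quantifiers to the front (each side's bound variable is not free in the other side):
  ∃v ∃t ∃w ∃y ∀z ∃s (B(t) ∧ B(v) ∧ ¬G(w,w) ∧ (¬G(z,z) ∨ ¬G(y,y) ∨ B(s)))
The quantifier ∃y sits under an even number of negations (counting the antecedent side of each →), so it remains existential.

existential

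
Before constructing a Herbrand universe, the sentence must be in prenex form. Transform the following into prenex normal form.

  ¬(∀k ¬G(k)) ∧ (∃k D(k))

Move each ¬ inward, flipping quantifiers it crosses:
  (∃k G(k)) ∧ (∃k D(k))
Rename bound variables to avoid capture: k↦r.
  (∃k G(k)) ∧ (∃r D(r))
Pull the quantifiers to the front (each side's bound variable is not free in the other side):
  ∃k ∃r (G(k) ∧ D(r))

∃k ∃r (G(k) ∧ D(r))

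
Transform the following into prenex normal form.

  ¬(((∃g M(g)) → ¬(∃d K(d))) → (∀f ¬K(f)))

∀g ∀d ∃f ((¬M(g) ∨ ¬K(d)) ∧ K(f))

First replace A → B with ¬A ∨ B.
  ¬(¬(¬(∃g M(g)) ∨ ¬(∃d K(d))) ∨ (∀f ¬K(f)))
Move each ¬ inward, flipping quantifiers it crosses:
  ((∀g ¬M(g)) ∨ (∀d ¬K(d))) ∧ (∃f K(f))
All bound variables are already distinct, so no renaming is needed.
Pull the quantifiers to the front (each side's bound variable is not free in the other side):
  ∀g ∀d ∃f ((¬M(g) ∨ ¬K(d)) ∧ K(f))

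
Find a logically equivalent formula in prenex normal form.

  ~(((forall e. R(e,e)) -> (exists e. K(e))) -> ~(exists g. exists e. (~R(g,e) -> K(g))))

exists e. exists v1. exists g. exists z. ((~R(e,e) | K(v1)) & (R(g,z) | K(g)))

Eliminate → and ↔ using ¬ and ∨.
  ~(~(~(forall e. R(e,e)) | (exists e. K(e))) | ~(exists g. exists e. (~~R(g,e) | K(g))))
Push ¬ through the quantifiers and connectives to reach negation normal form:
  ((exists e. ~R(e,e)) | (exists e. K(e))) & (exists g. exists e. (R(g,e) | K(g)))
Give each quantifier a distinct variable: e↦v1, e↦z.
  ((exists e. ~R(e,e)) | (exists v1. K(v1))) & (exists g. exists z. (R(g,z) | K(g)))
Extract every quantifier outward, since the variables are now distinct and don't occur free across branches:
  exists e. exists v1. exists g. exists z. ((~R(e,e) | K(v1)) & (R(g,z) | K(g)))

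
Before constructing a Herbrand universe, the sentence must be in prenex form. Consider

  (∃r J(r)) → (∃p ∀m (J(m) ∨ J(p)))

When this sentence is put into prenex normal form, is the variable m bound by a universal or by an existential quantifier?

universal

Rewrite implications/biconditionals: A → B as ¬A ∨ B.
  ¬(∃r J(r)) ∨ (∃p ∀m (J(m) ∨ J(p)))
Drive negations inward (¬∀x A ≡ ∃x ¬A, ¬∃x A ≡ ∀x ¬A, De Morgan for ∧/∨):
  (∀r ¬J(r)) ∨ (∃p ∀m (J(m) ∨ J(p)))
All bound variables are already distinct, so no renaming is needed.
Extract every quantifier outward, since the variables are now distinct and don't occur free across branches:
  ∀r ∃p ∀m (¬J(r) ∨ J(m) ∨ J(p))
The quantifier ∀m sits under an even number of negations (counting the antecedent side of each →), so it remains universal.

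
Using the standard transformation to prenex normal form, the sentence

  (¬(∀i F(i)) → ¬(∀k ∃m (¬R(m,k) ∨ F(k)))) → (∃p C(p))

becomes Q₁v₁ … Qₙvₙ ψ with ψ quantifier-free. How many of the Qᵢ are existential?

3

First replace A → B with ¬A ∨ B.
  ¬(¬¬(∀i F(i)) ∨ ¬(∀k ∃m (¬R(m,k) ∨ F(k)))) ∨ (∃p C(p))
Move each ¬ inward, flipping quantifiers it crosses:
  (∃i ¬F(i)) ∧ (∀k ∃m (¬R(m,k) ∨ F(k))) ∨ (∃p C(p))
All bound variables are already distinct, so no renaming is needed.
Extract every quantifier outward, since the variables are now distinct and don't occur free across branches:
  ∃i ∀k ∃m ∃p (¬F(i) ∧ (¬R(m,k) ∨ F(k)) ∨ C(p))
The prefix is ∃i ∀k ∃m ∃p: 1 universal, 3 existential.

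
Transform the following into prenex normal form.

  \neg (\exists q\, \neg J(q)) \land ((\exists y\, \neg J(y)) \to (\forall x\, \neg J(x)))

\forall q\, \forall y\, \forall x\, (J(q) \land (J(y) \lor \neg J(x)))

Eliminate → and ↔ using ¬ and ∨.
  \neg (\exists q\, \neg J(q)) \land (\neg (\exists y\, \neg J(y)) \lor (\forall x\, \neg J(x)))
Push ¬ through the quantifiers and connectives to reach negation normal form:
  (\forall q\, J(q)) \land ((\forall y\, J(y)) \lor (\forall x\, \neg J(x)))
All bound variables are already distinct, so no renaming is needed.
Finally move all quantifiers to the prefix:
  \forall q\, \forall y\, \forall x\, (J(q) \land (J(y) \lor \neg J(x)))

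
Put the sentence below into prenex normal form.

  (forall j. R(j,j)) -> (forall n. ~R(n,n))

Rewrite implications/biconditionals: A → B as ¬A ∨ B.
  ~(forall j. R(j,j)) | (forall n. ~R(n,n))
Move each ¬ inward, flipping quantifiers it crosses:
  (exists j. ~R(j,j)) | (forall n. ~R(n,n))
Extract every quantifier outward, since the variables are now distinct and don't occur free across branches:
  exists j. forall n. (~R(j,j) | ~R(n,n))

exists j. forall n. (~R(j,j) | ~R(n,n))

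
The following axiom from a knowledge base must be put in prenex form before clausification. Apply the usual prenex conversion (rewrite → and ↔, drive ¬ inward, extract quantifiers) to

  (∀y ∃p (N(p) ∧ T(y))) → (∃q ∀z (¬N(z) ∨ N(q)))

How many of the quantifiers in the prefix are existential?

First replace A → B with ¬A ∨ B.
  ¬(∀y ∃p (N(p) ∧ T(y))) ∨ (∃q ∀z (¬N(z) ∨ N(q)))
Drive negations inward (¬∀x A ≡ ∃x ¬A, ¬∃x A ≡ ∀x ¬A, De Morgan for ∧/∨):
  (∃y ∀p (¬N(p) ∨ ¬T(y))) ∨ (∃q ∀z (¬N(z) ∨ N(q)))
All bound variables are already distinct, so no renaming is needed.
Finally move all quantifiers to the prefix:
  ∃y ∀p ∃q ∀z (¬N(p) ∨ ¬T(y) ∨ ¬N(z) ∨ N(q))
The prefix is ∃y ∀p ∃q ∀z: 2 universal, 2 existential.

2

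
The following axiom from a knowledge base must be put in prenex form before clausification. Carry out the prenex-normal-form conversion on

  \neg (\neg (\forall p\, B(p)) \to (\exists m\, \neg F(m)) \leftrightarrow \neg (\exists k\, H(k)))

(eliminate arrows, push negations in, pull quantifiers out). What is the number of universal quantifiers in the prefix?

3

First replace A → B with ¬A ∨ B; A ↔ B as (¬A ∨ B) ∧ (¬B ∨ A).
  \neg ((\neg (\neg \neg (\forall p\, B(p)) \lor (\exists m\, \neg F(m))) \lor \neg (\exists k\, H(k))) \land (\neg \neg (\exists k\, H(k)) \lor \neg \neg (\forall p\, B(p)) \lor (\exists m\, \neg F(m))))
Push ¬ through the quantifiers and connectives to reach negation normal form:
  ((\forall p\, B(p)) \lor (\exists m\, \neg F(m))) \land (\exists k\, H(k)) \lor (\forall k\, \neg H(k)) \land (\exists p\, \neg B(p)) \land (\forall m\, F(m))
Give each quantifier a distinct variable: k↦t, p↦a, m↦z1.
  ((\forall p\, B(p)) \lor (\exists m\, \neg F(m))) \land (\exists k\, H(k)) \lor (\forall t\, \neg H(t)) \land (\exists a\, \neg B(a)) \land (\forall z1\, F(z1))
Pull the quantifiers to the front (each side's bound variable is not free in the other side):
  \forall p\, \exists m\, \exists k\, \forall t\, \exists a\, \forall z1\, ((B(p) \lor \neg F(m)) \land H(k) \lor \neg H(t) \land \neg B(a) \land F(z1))
The prefix is \forall p \exists m \exists k \forall t \exists a \forall z1: 3 universal, 3 existential.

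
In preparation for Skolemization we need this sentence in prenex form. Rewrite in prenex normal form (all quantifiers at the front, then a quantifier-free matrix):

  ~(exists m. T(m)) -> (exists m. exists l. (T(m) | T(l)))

Rewrite implications/biconditionals: A → B as ¬A ∨ B.
  ~~(exists m. T(m)) | (exists m. exists l. (T(m) | T(l)))
Drive negations inward (¬∀x A ≡ ∃x ¬A, ¬∃x A ≡ ∀x ¬A, De Morgan for ∧/∨):
  (exists m. T(m)) | (exists m. exists l. (T(m) | T(l)))
Give each quantifier a distinct variable: m↦y.
  (exists m. T(m)) | (exists y. exists l. (T(y) | T(l)))
Finally move all quantifiers to the prefix:
  exists m. exists y. exists l. (T(m) | T(y) | T(l))

exists m. exists y. exists l. (T(m) | T(y) | T(l))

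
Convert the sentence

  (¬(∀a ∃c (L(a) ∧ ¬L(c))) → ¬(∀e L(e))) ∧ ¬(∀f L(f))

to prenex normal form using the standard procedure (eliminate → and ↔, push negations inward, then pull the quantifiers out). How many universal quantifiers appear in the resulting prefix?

First replace A → B with ¬A ∨ B.
  (¬¬(∀a ∃c (L(a) ∧ ¬L(c))) ∨ ¬(∀e L(e))) ∧ ¬(∀f L(f))
Drive negations inward (¬∀x A ≡ ∃x ¬A, ¬∃x A ≡ ∀x ¬A, De Morgan for ∧/∨):
  ((∀a ∃c (L(a) ∧ ¬L(c))) ∨ (∃e ¬L(e))) ∧ (∃f ¬L(f))
Pull the quantifiers to the front (each side's bound variable is not free in the other side):
  ∀a ∃c ∃e ∃f ((L(a) ∧ ¬L(c) ∨ ¬L(e)) ∧ ¬L(f))
The prefix is ∀a ∃c ∃e ∃f: 1 universal, 3 existential.

1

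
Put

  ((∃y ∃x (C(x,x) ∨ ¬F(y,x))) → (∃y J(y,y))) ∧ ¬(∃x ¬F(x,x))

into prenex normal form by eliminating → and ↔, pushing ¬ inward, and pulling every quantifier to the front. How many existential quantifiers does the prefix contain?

Eliminate → and ↔ using ¬ and ∨.
  (¬(∃y ∃x (C(x,x) ∨ ¬F(y,x))) ∨ (∃y J(y,y))) ∧ ¬(∃x ¬F(x,x))
Drive negations inward (¬∀x A ≡ ∃x ¬A, ¬∃x A ≡ ∀x ¬A, De Morgan for ∧/∨):
  ((∀y ∀x (¬C(x,x) ∧ F(y,x))) ∨ (∃y J(y,y))) ∧ (∀x F(x,x))
Rename bound variables to avoid capture: y↦u1, x↦t.
  ((∀y ∀x (¬C(x,x) ∧ F(y,x))) ∨ (∃u1 J(u1,u1))) ∧ (∀t F(t,t))
Extract every quantifier outward, since the variables are now distinct and don't occur free across branches:
  ∀y ∀x ∃u1 ∀t ((¬C(x,x) ∧ F(y,x) ∨ J(u1,u1)) ∧ F(t,t))
The prefix is ∀y ∀x ∃u1 ∀t: 3 universal, 1 existential.

1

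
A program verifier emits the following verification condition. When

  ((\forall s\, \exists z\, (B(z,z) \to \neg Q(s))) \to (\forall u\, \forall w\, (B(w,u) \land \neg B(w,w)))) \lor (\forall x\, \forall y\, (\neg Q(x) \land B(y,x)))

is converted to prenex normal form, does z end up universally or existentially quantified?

universal

Eliminate → and ↔ using ¬ and ∨.
  \neg (\forall s\, \exists z\, (\neg B(z,z) \lor \neg Q(s))) \lor (\forall u\, \forall w\, (B(w,u) \land \neg B(w,w))) \lor (\forall x\, \forall y\, (\neg Q(x) \land B(y,x)))
Push ¬ through the quantifiers and connectives to reach negation normal form:
  (\exists s\, \forall z\, (B(z,z) \land Q(s))) \lor (\forall u\, \forall w\, (B(w,u) \land \neg B(w,w))) \lor (\forall x\, \forall y\, (\neg Q(x) \land B(y,x)))
All bound variables are already distinct, so no renaming is needed.
Pull the quantifiers to the front (each side's bound variable is not free in the other side):
  \exists s\, \forall z\, \forall u\, \forall w\, \forall x\, \forall y\, (B(z,z) \land Q(s) \lor B(w,u) \land \neg B(w,w) \lor \neg Q(x) \land B(y,x))
The quantifier \exists z sits under an odd number of negations (counting the antecedent side of each →), so it flips to \forall z.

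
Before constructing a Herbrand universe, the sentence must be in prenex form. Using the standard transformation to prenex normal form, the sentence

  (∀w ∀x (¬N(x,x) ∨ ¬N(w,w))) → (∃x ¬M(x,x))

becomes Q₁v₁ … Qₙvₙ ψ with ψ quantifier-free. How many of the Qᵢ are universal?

First replace A → B with ¬A ∨ B.
  ¬(∀w ∀x (¬N(x,x) ∨ ¬N(w,w))) ∨ (∃x ¬M(x,x))
Move each ¬ inward, flipping quantifiers it crosses:
  (∃w ∃x (N(x,x) ∧ N(w,w))) ∨ (∃x ¬M(x,x))
Rename bound variables to avoid capture: x↦v1.
  (∃w ∃x (N(x,x) ∧ N(w,w))) ∨ (∃v1 ¬M(v1,v1))
Finally move all quantifiers to the prefix:
  ∃w ∃x ∃v1 (N(x,x) ∧ N(w,w) ∨ ¬M(v1,v1))
The prefix is ∃w ∃x ∃v1: 0 universal, 3 existential.

0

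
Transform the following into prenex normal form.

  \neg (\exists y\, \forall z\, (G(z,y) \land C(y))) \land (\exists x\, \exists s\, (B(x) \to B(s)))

\forall y\, \exists z\, \exists x\, \exists s\, ((\neg G(z,y) \lor \neg C(y)) \land (\neg B(x) \lor B(s)))

First replace A → B with ¬A ∨ B.
  \neg (\exists y\, \forall z\, (G(z,y) \land C(y))) \land (\exists x\, \exists s\, (\neg B(x) \lor B(s)))
Push ¬ through the quantifiers and connectives to reach negation normal form:
  (\forall y\, \exists z\, (\neg G(z,y) \lor \neg C(y))) \land (\exists x\, \exists s\, (\neg B(x) \lor B(s)))
All bound variables are already distinct, so no renaming is needed.
Pull the quantifiers to the front (each side's bound variable is not free in the other side):
  \forall y\, \exists z\, \exists x\, \exists s\, ((\neg G(z,y) \lor \neg C(y)) \land (\neg B(x) \lor B(s)))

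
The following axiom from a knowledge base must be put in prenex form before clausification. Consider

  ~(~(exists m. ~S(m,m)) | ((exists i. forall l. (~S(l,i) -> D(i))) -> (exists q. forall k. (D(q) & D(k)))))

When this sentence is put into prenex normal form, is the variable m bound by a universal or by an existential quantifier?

Rewrite implications/biconditionals: A → B as ¬A ∨ B.
  ~(~(exists m. ~S(m,m)) | ~(exists i. forall l. (~~S(l,i) | D(i))) | (exists q. forall k. (D(q) & D(k))))
Push ¬ through the quantifiers and connectives to reach negation normal form:
  (exists m. ~S(m,m)) & (exists i. forall l. (S(l,i) | D(i))) & (forall q. exists k. (~D(q) | ~D(k)))
All bound variables are already distinct, so no renaming is needed.
Pull the quantifiers to the front (each side's bound variable is not free in the other side):
  exists m. exists i. forall l. forall q. exists k. (~S(m,m) & (S(l,i) | D(i)) & (~D(q) | ~D(k)))
The quantifier exists m sits under an even number of negations (counting the antecedent side of each →), so it remains existential.

existential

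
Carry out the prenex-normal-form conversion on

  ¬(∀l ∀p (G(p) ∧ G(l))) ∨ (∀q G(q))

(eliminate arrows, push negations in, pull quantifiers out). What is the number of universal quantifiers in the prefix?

1

Move each ¬ inward, flipping quantifiers it crosses:
  (∃l ∃p (¬G(p) ∨ ¬G(l))) ∨ (∀q G(q))
All bound variables are already distinct, so no renaming is needed.
Extract every quantifier outward, since the variables are now distinct and don't occur free across branches:
  ∃l ∃p ∀q (¬G(p) ∨ ¬G(l) ∨ G(q))
The prefix is ∃l ∃p ∀q: 1 universal, 2 existential.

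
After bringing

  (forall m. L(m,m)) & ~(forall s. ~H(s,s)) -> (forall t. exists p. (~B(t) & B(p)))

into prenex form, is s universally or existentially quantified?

First replace A → B with ¬A ∨ B.
  ~((forall m. L(m,m)) & ~(forall s. ~H(s,s))) | (forall t. exists p. (~B(t) & B(p)))
Push ¬ through the quantifiers and connectives to reach negation normal form:
  (exists m. ~L(m,m)) | (forall s. ~H(s,s)) | (forall t. exists p. (~B(t) & B(p)))
Finally move all quantifiers to the prefix:
  exists m. forall s. forall t. exists p. (~L(m,m) | ~H(s,s) | ~B(t) & B(p))
The quantifier forall s sits under an even number of negations (counting the antecedent side of each →), so it remains universal.

universal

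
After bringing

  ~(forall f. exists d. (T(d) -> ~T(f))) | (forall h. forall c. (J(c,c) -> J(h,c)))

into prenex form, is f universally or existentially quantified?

existential

Rewrite implications/biconditionals: A → B as ¬A ∨ B.
  ~(forall f. exists d. (~T(d) | ~T(f))) | (forall h. forall c. (~J(c,c) | J(h,c)))
Move each ¬ inward, flipping quantifiers it crosses:
  (exists f. forall d. (T(d) & T(f))) | (forall h. forall c. (~J(c,c) | J(h,c)))
All bound variables are already distinct, so no renaming is needed.
Extract every quantifier outward, since the variables are now distinct and don't occur free across branches:
  exists f. forall d. forall h. forall c. (T(d) & T(f) | ~J(c,c) | J(h,c))
The quantifier forall f sits under an odd number of negations (counting the antecedent side of each →), so it flips to exists f.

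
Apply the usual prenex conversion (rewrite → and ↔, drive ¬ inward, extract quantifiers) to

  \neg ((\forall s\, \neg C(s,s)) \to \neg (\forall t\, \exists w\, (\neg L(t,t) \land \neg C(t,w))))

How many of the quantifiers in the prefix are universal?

2

Rewrite implications/biconditionals: A → B as ¬A ∨ B.
  \neg (\neg (\forall s\, \neg C(s,s)) \lor \neg (\forall t\, \exists w\, (\neg L(t,t) \land \neg C(t,w))))
Move each ¬ inward, flipping quantifiers it crosses:
  (\forall s\, \neg C(s,s)) \land (\forall t\, \exists w\, (\neg L(t,t) \land \neg C(t,w)))
All bound variables are already distinct, so no renaming is needed.
Finally move all quantifiers to the prefix:
  \forall s\, \forall t\, \exists w\, (\neg C(s,s) \land \neg L(t,t) \land \neg C(t,w))
The prefix is \forall s \forall t \exists w: 2 universal, 1 existential.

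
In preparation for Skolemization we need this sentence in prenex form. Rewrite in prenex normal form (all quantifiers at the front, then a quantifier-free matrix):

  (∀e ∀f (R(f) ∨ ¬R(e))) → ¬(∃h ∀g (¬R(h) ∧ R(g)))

∃e ∃f ∀h ∃g (¬R(f) ∧ R(e) ∨ R(h) ∨ ¬R(g))

Rewrite implications/biconditionals: A → B as ¬A ∨ B.
  ¬(∀e ∀f (R(f) ∨ ¬R(e))) ∨ ¬(∃h ∀g (¬R(h) ∧ R(g)))
Move each ¬ inward, flipping quantifiers it crosses:
  (∃e ∃f (¬R(f) ∧ R(e))) ∨ (∀h ∃g (R(h) ∨ ¬R(g)))
All bound variables are already distinct, so no renaming is needed.
Extract every quantifier outward, since the variables are now distinct and don't occur free across branches:
  ∃e ∃f ∀h ∃g (¬R(f) ∧ R(e) ∨ R(h) ∨ ¬R(g))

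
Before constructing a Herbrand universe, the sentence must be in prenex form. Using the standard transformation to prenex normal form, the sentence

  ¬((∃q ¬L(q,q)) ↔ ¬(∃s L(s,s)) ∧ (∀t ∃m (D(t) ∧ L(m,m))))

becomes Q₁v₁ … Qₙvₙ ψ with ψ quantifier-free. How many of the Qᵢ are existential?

Eliminate → and ↔ using ¬ and ∨; A ↔ B as (¬A ∨ B) ∧ (¬B ∨ A).
  ¬((¬(∃q ¬L(q,q)) ∨ ¬(∃s L(s,s)) ∧ (∀t ∃m (D(t) ∧ L(m,m)))) ∧ (¬(¬(∃s L(s,s)) ∧ (∀t ∃m (D(t) ∧ L(m,m)))) ∨ (∃q ¬L(q,q))))
Drive negations inward (¬∀x A ≡ ∃x ¬A, ¬∃x A ≡ ∀x ¬A, De Morgan for ∧/∨):
  (∃q ¬L(q,q)) ∧ ((∃s L(s,s)) ∨ (∃t ∀m (¬D(t) ∨ ¬L(m,m)))) ∨ (∀s ¬L(s,s)) ∧ (∀t ∃m (D(t) ∧ L(m,m))) ∧ (∀q L(q,q))
Standardize variables apart so no two quantifiers bind the same name: s↦u, t↦a, m↦y, q↦x.
  (∃q ¬L(q,q)) ∧ ((∃s L(s,s)) ∨ (∃t ∀m (¬D(t) ∨ ¬L(m,m)))) ∨ (∀u ¬L(u,u)) ∧ (∀a ∃y (D(a) ∧ L(y,y))) ∧ (∀x L(x,x))
Pull the quantifiers to the front (each side's bound variable is not free in the other side):
  ∃q ∃s ∃t ∀m ∀u ∀a ∃y ∀x (¬L(q,q) ∧ (L(s,s) ∨ ¬D(t) ∨ ¬L(m,m)) ∨ ¬L(u,u) ∧ D(a) ∧ L(y,y) ∧ L(x,x))
The prefix is ∃q ∃s ∃t ∀m ∀u ∀a ∃y ∀x: 4 universal, 4 existential.

4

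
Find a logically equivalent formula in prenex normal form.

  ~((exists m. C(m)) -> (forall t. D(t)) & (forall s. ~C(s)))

First replace A → B with ¬A ∨ B.
  ~(~(exists m. C(m)) | (forall t. D(t)) & (forall s. ~C(s)))
Move each ¬ inward, flipping quantifiers it crosses:
  (exists m. C(m)) & ((exists t. ~D(t)) | (exists s. C(s)))
All bound variables are already distinct, so no renaming is needed.
Extract every quantifier outward, since the variables are now distinct and don't occur free across branches:
  exists m. exists t. exists s. (C(m) & (~D(t) | C(s)))

exists m. exists t. exists s. (C(m) & (~D(t) | C(s)))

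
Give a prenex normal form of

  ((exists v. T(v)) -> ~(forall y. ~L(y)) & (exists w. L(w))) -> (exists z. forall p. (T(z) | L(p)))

exists v. forall y. forall w. exists z. forall p. (T(v) & (~L(y) | ~L(w)) | T(z) | L(p))

Rewrite implications/biconditionals: A → B as ¬A ∨ B.
  ~(~(exists v. T(v)) | ~(forall y. ~L(y)) & (exists w. L(w))) | (exists z. forall p. (T(z) | L(p)))
Push ¬ through the quantifiers and connectives to reach negation normal form:
  (exists v. T(v)) & ((forall y. ~L(y)) | (forall w. ~L(w))) | (exists z. forall p. (T(z) | L(p)))
Finally move all quantifiers to the prefix:
  exists v. forall y. forall w. exists z. forall p. (T(v) & (~L(y) | ~L(w)) | T(z) | L(p))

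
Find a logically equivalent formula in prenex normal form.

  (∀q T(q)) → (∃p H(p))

∃q ∃p (¬T(q) ∨ H(p))

First replace A → B with ¬A ∨ B.
  ¬(∀q T(q)) ∨ (∃p H(p))
Drive negations inward (¬∀x A ≡ ∃x ¬A, ¬∃x A ≡ ∀x ¬A, De Morgan for ∧/∨):
  (∃q ¬T(q)) ∨ (∃p H(p))
All bound variables are already distinct, so no renaming is needed.
Finally move all quantifiers to the prefix:
  ∃q ∃p (¬T(q) ∨ H(p))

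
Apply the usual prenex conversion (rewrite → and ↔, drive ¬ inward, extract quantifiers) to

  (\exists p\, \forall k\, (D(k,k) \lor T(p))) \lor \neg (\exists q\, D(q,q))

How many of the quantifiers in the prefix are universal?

2

Move each ¬ inward, flipping quantifiers it crosses:
  (\exists p\, \forall k\, (D(k,k) \lor T(p))) \lor (\forall q\, \neg D(q,q))
Finally move all quantifiers to the prefix:
  \exists p\, \forall k\, \forall q\, (D(k,k) \lor T(p) \lor \neg D(q,q))
The prefix is \exists p \forall k \forall q: 2 universal, 1 existential.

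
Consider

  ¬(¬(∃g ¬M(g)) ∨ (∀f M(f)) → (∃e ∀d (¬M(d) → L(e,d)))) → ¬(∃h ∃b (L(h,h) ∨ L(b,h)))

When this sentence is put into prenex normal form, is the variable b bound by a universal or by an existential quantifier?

universal

Eliminate → and ↔ using ¬ and ∨.
  ¬¬(¬(¬(∃g ¬M(g)) ∨ (∀f M(f))) ∨ (∃e ∀d (¬¬M(d) ∨ L(e,d)))) ∨ ¬(∃h ∃b (L(h,h) ∨ L(b,h)))
Move each ¬ inward, flipping quantifiers it crosses:
  (∃g ¬M(g)) ∧ (∃f ¬M(f)) ∨ (∃e ∀d (M(d) ∨ L(e,d))) ∨ (∀h ∀b (¬L(h,h) ∧ ¬L(b,h)))
All bound variables are already distinct, so no renaming is needed.
Pull the quantifiers to the front (each side's bound variable is not free in the other side):
  ∃g ∃f ∃e ∀d ∀h ∀b (¬M(g) ∧ ¬M(f) ∨ M(d) ∨ L(e,d) ∨ ¬L(h,h) ∧ ¬L(b,h))
The quantifier ∃b sits under an odd number of negations (counting the antecedent side of each →), so it flips to ∀b.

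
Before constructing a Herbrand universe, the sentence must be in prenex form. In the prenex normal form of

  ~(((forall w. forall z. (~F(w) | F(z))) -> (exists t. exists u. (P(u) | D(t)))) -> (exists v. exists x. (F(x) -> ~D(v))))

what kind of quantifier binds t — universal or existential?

existential

First replace A → B with ¬A ∨ B.
  ~(~(~(forall w. forall z. (~F(w) | F(z))) | (exists t. exists u. (P(u) | D(t)))) | (exists v. exists x. (~F(x) | ~D(v))))
Move each ¬ inward, flipping quantifiers it crosses:
  ((exists w. exists z. (F(w) & ~F(z))) | (exists t. exists u. (P(u) | D(t)))) & (forall v. forall x. (F(x) & D(v)))
Pull the quantifiers to the front (each side's bound variable is not free in the other side):
  exists w. exists z. exists t. exists u. forall v. forall x. ((F(w) & ~F(z) | P(u) | D(t)) & F(x) & D(v))
The quantifier exists t sits under an even number of negations (counting the antecedent side of each →), so it remains existential.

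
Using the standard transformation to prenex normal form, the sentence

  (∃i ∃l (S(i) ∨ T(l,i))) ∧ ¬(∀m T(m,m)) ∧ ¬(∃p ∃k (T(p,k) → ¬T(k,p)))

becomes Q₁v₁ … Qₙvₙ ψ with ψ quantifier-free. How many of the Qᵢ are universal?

2

Eliminate → and ↔ using ¬ and ∨.
  (∃i ∃l (S(i) ∨ T(l,i))) ∧ ¬(∀m T(m,m)) ∧ ¬(∃p ∃k (¬T(p,k) ∨ ¬T(k,p)))
Drive negations inward (¬∀x A ≡ ∃x ¬A, ¬∃x A ≡ ∀x ¬A, De Morgan for ∧/∨):
  (∃i ∃l (S(i) ∨ T(l,i))) ∧ (∃m ¬T(m,m)) ∧ (∀p ∀k (T(p,k) ∧ T(k,p)))
All bound variables are already distinct, so no renaming is needed.
Pull the quantifiers to the front (each side's bound variable is not free in the other side):
  ∃i ∃l ∃m ∀p ∀k ((S(i) ∨ T(l,i)) ∧ ¬T(m,m) ∧ T(p,k) ∧ T(k,p))
The prefix is ∃i ∃l ∃m ∀p ∀k: 2 universal, 3 existential.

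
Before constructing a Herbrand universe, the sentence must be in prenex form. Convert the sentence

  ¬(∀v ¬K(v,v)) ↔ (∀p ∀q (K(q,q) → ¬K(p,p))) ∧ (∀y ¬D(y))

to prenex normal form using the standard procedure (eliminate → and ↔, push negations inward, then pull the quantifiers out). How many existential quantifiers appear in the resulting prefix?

4

Eliminate → and ↔ using ¬ and ∨; A ↔ B as (¬A ∨ B) ∧ (¬B ∨ A).
  (¬¬(∀v ¬K(v,v)) ∨ (∀p ∀q (¬K(q,q) ∨ ¬K(p,p))) ∧ (∀y ¬D(y))) ∧ (¬((∀p ∀q (¬K(q,q) ∨ ¬K(p,p))) ∧ (∀y ¬D(y))) ∨ ¬(∀v ¬K(v,v)))
Push ¬ through the quantifiers and connectives to reach negation normal form:
  ((∀v ¬K(v,v)) ∨ (∀p ∀q (¬K(q,q) ∨ ¬K(p,p))) ∧ (∀y ¬D(y))) ∧ ((∃p ∃q (K(q,q) ∧ K(p,p))) ∨ (∃y D(y)) ∨ (∃v K(v,v)))
Give each quantifier a distinct variable: p↦z1, q↦r, y↦w, v↦u1.
  ((∀v ¬K(v,v)) ∨ (∀p ∀q (¬K(q,q) ∨ ¬K(p,p))) ∧ (∀y ¬D(y))) ∧ ((∃z1 ∃r (K(r,r) ∧ K(z1,z1))) ∨ (∃w D(w)) ∨ (∃u1 K(u1,u1)))
Pull the quantifiers to the front (each side's bound variable is not free in the other side):
  ∀v ∀p ∀q ∀y ∃z1 ∃r ∃w ∃u1 ((¬K(v,v) ∨ (¬K(q,q) ∨ ¬K(p,p)) ∧ ¬D(y)) ∧ (K(r,r) ∧ K(z1,z1) ∨ D(w) ∨ K(u1,u1)))
The prefix is ∀v ∀p ∀q ∀y ∃z1 ∃r ∃w ∃u1: 4 universal, 4 existential.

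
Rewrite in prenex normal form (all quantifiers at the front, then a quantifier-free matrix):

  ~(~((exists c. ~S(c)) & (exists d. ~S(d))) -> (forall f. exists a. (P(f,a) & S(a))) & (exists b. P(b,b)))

forall c. forall d. exists f. forall a. forall b. ((S(c) | S(d)) & (~P(f,a) | ~S(a) | ~P(b,b)))

Eliminate → and ↔ using ¬ and ∨.
  ~(~~((exists c. ~S(c)) & (exists d. ~S(d))) | (forall f. exists a. (P(f,a) & S(a))) & (exists b. P(b,b)))
Move each ¬ inward, flipping quantifiers it crosses:
  ((forall c. S(c)) | (forall d. S(d))) & ((exists f. forall a. (~P(f,a) | ~S(a))) | (forall b. ~P(b,b)))
Extract every quantifier outward, since the variables are now distinct and don't occur free across branches:
  forall c. forall d. exists f. forall a. forall b. ((S(c) | S(d)) & (~P(f,a) | ~S(a) | ~P(b,b)))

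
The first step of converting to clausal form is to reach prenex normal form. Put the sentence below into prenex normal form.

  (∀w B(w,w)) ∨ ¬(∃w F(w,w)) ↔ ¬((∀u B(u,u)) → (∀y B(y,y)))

∃w ∃y1 ∀u ∃y ∃p ∀z1 ∀x1 ∀z ((¬B(w,w) ∧ F(y1,y1) ∨ B(u,u) ∧ ¬B(y,y)) ∧ (¬B(p,p) ∨ B(z1,z1) ∨ B(x1,x1) ∨ ¬F(z,z)))

Eliminate → and ↔ using ¬ and ∨; A ↔ B as (¬A ∨ B) ∧ (¬B ∨ A).
  (¬((∀w B(w,w)) ∨ ¬(∃w F(w,w))) ∨ ¬(¬(∀u B(u,u)) ∨ (∀y B(y,y)))) ∧ (¬¬(¬(∀u B(u,u)) ∨ (∀y B(y,y))) ∨ (∀w B(w,w)) ∨ ¬(∃w F(w,w)))
Drive negations inward (¬∀x A ≡ ∃x ¬A, ¬∃x A ≡ ∀x ¬A, De Morgan for ∧/∨):
  ((∃w ¬B(w,w)) ∧ (∃w F(w,w)) ∨ (∀u B(u,u)) ∧ (∃y ¬B(y,y))) ∧ ((∃u ¬B(u,u)) ∨ (∀y B(y,y)) ∨ (∀w B(w,w)) ∨ (∀w ¬F(w,w)))
Standardize variables apart so no two quantifiers bind the same name: w↦y1, u↦p, y↦z1, w↦x1, w↦z.
  ((∃w ¬B(w,w)) ∧ (∃y1 F(y1,y1)) ∨ (∀u B(u,u)) ∧ (∃y ¬B(y,y))) ∧ ((∃p ¬B(p,p)) ∨ (∀z1 B(z1,z1)) ∨ (∀x1 B(x1,x1)) ∨ (∀z ¬F(z,z)))
Pull the quantifiers to the front (each side's bound variable is not free in the other side):
  ∃w ∃y1 ∀u ∃y ∃p ∀z1 ∀x1 ∀z ((¬B(w,w) ∧ F(y1,y1) ∨ B(u,u) ∧ ¬B(y,y)) ∧ (¬B(p,p) ∨ B(z1,z1) ∨ B(x1,x1) ∨ ¬F(z,z)))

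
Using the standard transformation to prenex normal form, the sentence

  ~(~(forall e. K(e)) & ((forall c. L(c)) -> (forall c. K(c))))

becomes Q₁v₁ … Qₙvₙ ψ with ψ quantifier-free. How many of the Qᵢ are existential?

1

Rewrite implications/biconditionals: A → B as ¬A ∨ B.
  ~(~(forall e. K(e)) & (~(forall c. L(c)) | (forall c. K(c))))
Push ¬ through the quantifiers and connectives to reach negation normal form:
  (forall e. K(e)) | (forall c. L(c)) & (exists c. ~K(c))
Standardize variables apart so no two quantifiers bind the same name: c↦q.
  (forall e. K(e)) | (forall c. L(c)) & (exists q. ~K(q))
Finally move all quantifiers to the prefix:
  forall e. forall c. exists q. (K(e) | L(c) & ~K(q))
The prefix is forall e forall c exists q: 2 universal, 1 existential.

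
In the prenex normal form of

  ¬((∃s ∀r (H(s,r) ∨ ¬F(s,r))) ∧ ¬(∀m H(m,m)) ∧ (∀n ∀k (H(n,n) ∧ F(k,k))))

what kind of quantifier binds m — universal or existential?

universal

Drive negations inward (¬∀x A ≡ ∃x ¬A, ¬∃x A ≡ ∀x ¬A, De Morgan for ∧/∨):
  (∀s ∃r (¬H(s,r) ∧ F(s,r))) ∨ (∀m H(m,m)) ∨ (∃n ∃k (¬H(n,n) ∨ ¬F(k,k)))
Pull the quantifiers to the front (each side's bound variable is not free in the other side):
  ∀s ∃r ∀m ∃n ∃k (¬H(s,r) ∧ F(s,r) ∨ H(m,m) ∨ ¬H(n,n) ∨ ¬F(k,k))
The quantifier ∀m sits under an even number of negations, so it remains universal.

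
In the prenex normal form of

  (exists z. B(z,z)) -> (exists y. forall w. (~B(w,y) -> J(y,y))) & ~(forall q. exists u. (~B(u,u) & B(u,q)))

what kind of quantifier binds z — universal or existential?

Rewrite implications/biconditionals: A → B as ¬A ∨ B.
  ~(exists z. B(z,z)) | (exists y. forall w. (~~B(w,y) | J(y,y))) & ~(forall q. exists u. (~B(u,u) & B(u,q)))
Push ¬ through the quantifiers and connectives to reach negation normal form:
  (forall z. ~B(z,z)) | (exists y. forall w. (B(w,y) | J(y,y))) & (exists q. forall u. (B(u,u) | ~B(u,q)))
All bound variables are already distinct, so no renaming is needed.
Finally move all quantifiers to the prefix:
  forall z. exists y. forall w. exists q. forall u. (~B(z,z) | (B(w,y) | J(y,y)) & (B(u,u) | ~B(u,q)))
The quantifier exists z sits under an odd number of negations (counting the antecedent side of each →), so it flips to forall z.

universal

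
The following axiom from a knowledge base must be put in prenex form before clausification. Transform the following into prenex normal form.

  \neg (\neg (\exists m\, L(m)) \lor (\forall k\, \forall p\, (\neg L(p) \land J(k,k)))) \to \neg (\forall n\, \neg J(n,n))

First replace A → B with ¬A ∨ B.
  \neg \neg (\neg (\exists m\, L(m)) \lor (\forall k\, \forall p\, (\neg L(p) \land J(k,k)))) \lor \neg (\forall n\, \neg J(n,n))
Push ¬ through the quantifiers and connectives to reach negation normal form:
  (\forall m\, \neg L(m)) \lor (\forall k\, \forall p\, (\neg L(p) \land J(k,k))) \lor (\exists n\, J(n,n))
All bound variables are already distinct, so no renaming is needed.
Finally move all quantifiers to the prefix:
  \forall m\, \forall k\, \forall p\, \exists n\, (\neg L(m) \lor \neg L(p) \land J(k,k) \lor J(n,n))

\forall m\, \forall k\, \forall p\, \exists n\, (\neg L(m) \lor \neg L(p) \land J(k,k) \lor J(n,n))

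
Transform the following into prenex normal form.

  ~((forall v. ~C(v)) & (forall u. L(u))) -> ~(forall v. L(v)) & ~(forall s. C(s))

forall v. forall u. exists x. exists s. (~C(v) & L(u) | ~L(x) & ~C(s))

First replace A → B with ¬A ∨ B.
  ~~((forall v. ~C(v)) & (forall u. L(u))) | ~(forall v. L(v)) & ~(forall s. C(s))
Push ¬ through the quantifiers and connectives to reach negation normal form:
  (forall v. ~C(v)) & (forall u. L(u)) | (exists v. ~L(v)) & (exists s. ~C(s))
Give each quantifier a distinct variable: v↦x.
  (forall v. ~C(v)) & (forall u. L(u)) | (exists x. ~L(x)) & (exists s. ~C(s))
Finally move all quantifiers to the prefix:
  forall v. forall u. exists x. exists s. (~C(v) & L(u) | ~L(x) & ~C(s))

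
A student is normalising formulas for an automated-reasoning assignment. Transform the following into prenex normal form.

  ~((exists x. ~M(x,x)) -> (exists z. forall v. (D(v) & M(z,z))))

Rewrite implications/biconditionals: A → B as ¬A ∨ B.
  ~(~(exists x. ~M(x,x)) | (exists z. forall v. (D(v) & M(z,z))))
Push ¬ through the quantifiers and connectives to reach negation normal form:
  (exists x. ~M(x,x)) & (forall z. exists v. (~D(v) | ~M(z,z)))
All bound variables are already distinct, so no renaming is needed.
Pull the quantifiers to the front (each side's bound variable is not free in the other side):
  exists x. forall z. exists v. (~M(x,x) & (~D(v) | ~M(z,z)))

exists x. forall z. exists v. (~M(x,x) & (~D(v) | ~M(z,z)))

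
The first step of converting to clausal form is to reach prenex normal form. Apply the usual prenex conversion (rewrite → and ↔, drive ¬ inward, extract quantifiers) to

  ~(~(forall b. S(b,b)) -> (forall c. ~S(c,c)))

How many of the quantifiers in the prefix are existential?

2

Eliminate → and ↔ using ¬ and ∨.
  ~(~~(forall b. S(b,b)) | (forall c. ~S(c,c)))
Drive negations inward (¬∀x A ≡ ∃x ¬A, ¬∃x A ≡ ∀x ¬A, De Morgan for ∧/∨):
  (exists b. ~S(b,b)) & (exists c. S(c,c))
Finally move all quantifiers to the prefix:
  exists b. exists c. (~S(b,b) & S(c,c))
The prefix is exists b exists c: 0 universal, 2 existential.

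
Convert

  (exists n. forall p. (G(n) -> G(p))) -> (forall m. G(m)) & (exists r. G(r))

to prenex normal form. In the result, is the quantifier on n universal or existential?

Rewrite implications/biconditionals: A → B as ¬A ∨ B.
  ~(exists n. forall p. (~G(n) | G(p))) | (forall m. G(m)) & (exists r. G(r))
Move each ¬ inward, flipping quantifiers it crosses:
  (forall n. exists p. (G(n) & ~G(p))) | (forall m. G(m)) & (exists r. G(r))
All bound variables are already distinct, so no renaming is needed.
Finally move all quantifiers to the prefix:
  forall n. exists p. forall m. exists r. (G(n) & ~G(p) | G(m) & G(r))
The quantifier exists n sits under an odd number of negations (counting the antecedent side of each →), so it flips to forall n.

universal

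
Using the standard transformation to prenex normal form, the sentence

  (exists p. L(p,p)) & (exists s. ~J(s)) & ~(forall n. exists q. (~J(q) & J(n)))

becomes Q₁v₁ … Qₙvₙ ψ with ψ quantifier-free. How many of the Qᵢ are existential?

Drive negations inward (¬∀x A ≡ ∃x ¬A, ¬∃x A ≡ ∀x ¬A, De Morgan for ∧/∨):
  (exists p. L(p,p)) & (exists s. ~J(s)) & (exists n. forall q. (J(q) | ~J(n)))
Finally move all quantifiers to the prefix:
  exists p. exists s. exists n. forall q. (L(p,p) & ~J(s) & (J(q) | ~J(n)))
The prefix is exists p exists s exists n forall q: 1 universal, 3 existential.

3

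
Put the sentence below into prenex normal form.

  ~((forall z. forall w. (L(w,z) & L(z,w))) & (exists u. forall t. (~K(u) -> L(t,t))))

exists z. exists w. forall u. exists t. (~L(w,z) | ~L(z,w) | ~K(u) & ~L(t,t))

Rewrite implications/biconditionals: A → B as ¬A ∨ B.
  ~((forall z. forall w. (L(w,z) & L(z,w))) & (exists u. forall t. (~~K(u) | L(t,t))))
Move each ¬ inward, flipping quantifiers it crosses:
  (exists z. exists w. (~L(w,z) | ~L(z,w))) | (forall u. exists t. (~K(u) & ~L(t,t)))
Pull the quantifiers to the front (each side's bound variable is not free in the other side):
  exists z. exists w. forall u. exists t. (~L(w,z) | ~L(z,w) | ~K(u) & ~L(t,t))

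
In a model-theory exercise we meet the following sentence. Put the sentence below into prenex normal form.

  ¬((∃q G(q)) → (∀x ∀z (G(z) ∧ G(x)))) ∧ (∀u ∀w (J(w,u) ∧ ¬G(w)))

Eliminate → and ↔ using ¬ and ∨.
  ¬(¬(∃q G(q)) ∨ (∀x ∀z (G(z) ∧ G(x)))) ∧ (∀u ∀w (J(w,u) ∧ ¬G(w)))
Push ¬ through the quantifiers and connectives to reach negation normal form:
  (∃q G(q)) ∧ (∃x ∃z (¬G(z) ∨ ¬G(x))) ∧ (∀u ∀w (J(w,u) ∧ ¬G(w)))
Extract every quantifier outward, since the variables are now distinct and don't occur free across branches:
  ∃q ∃x ∃z ∀u ∀w (G(q) ∧ (¬G(z) ∨ ¬G(x)) ∧ J(w,u) ∧ ¬G(w))

∃q ∃x ∃z ∀u ∀w (G(q) ∧ (¬G(z) ∨ ¬G(x)) ∧ J(w,u) ∧ ¬G(w))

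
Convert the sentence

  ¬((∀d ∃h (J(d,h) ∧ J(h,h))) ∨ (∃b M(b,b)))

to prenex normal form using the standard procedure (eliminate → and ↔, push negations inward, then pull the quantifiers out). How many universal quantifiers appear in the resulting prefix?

2

Push ¬ through the quantifiers and connectives to reach negation normal form:
  (∃d ∀h (¬J(d,h) ∨ ¬J(h,h))) ∧ (∀b ¬M(b,b))
All bound variables are already distinct, so no renaming is needed.
Finally move all quantifiers to the prefix:
  ∃d ∀h ∀b ((¬J(d,h) ∨ ¬J(h,h)) ∧ ¬M(b,b))
The prefix is ∃d ∀h ∀b: 2 universal, 1 existential.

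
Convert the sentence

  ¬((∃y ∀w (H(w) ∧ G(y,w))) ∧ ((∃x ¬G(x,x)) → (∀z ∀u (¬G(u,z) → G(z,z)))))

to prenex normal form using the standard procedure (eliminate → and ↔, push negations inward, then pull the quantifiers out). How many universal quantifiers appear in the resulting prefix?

Eliminate → and ↔ using ¬ and ∨.
  ¬((∃y ∀w (H(w) ∧ G(y,w))) ∧ (¬(∃x ¬G(x,x)) ∨ (∀z ∀u (¬¬G(u,z) ∨ G(z,z)))))
Drive negations inward (¬∀x A ≡ ∃x ¬A, ¬∃x A ≡ ∀x ¬A, De Morgan for ∧/∨):
  (∀y ∃w (¬H(w) ∨ ¬G(y,w))) ∨ (∃x ¬G(x,x)) ∧ (∃z ∃u (¬G(u,z) ∧ ¬G(z,z)))
All bound variables are already distinct, so no renaming is needed.
Finally move all quantifiers to the prefix:
  ∀y ∃w ∃x ∃z ∃u (¬H(w) ∨ ¬G(y,w) ∨ ¬G(x,x) ∧ ¬G(u,z) ∧ ¬G(z,z))
The prefix is ∀y ∃w ∃x ∃z ∃u: 1 universal, 4 existential.

1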